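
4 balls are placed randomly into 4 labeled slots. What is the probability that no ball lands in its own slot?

Use the recurrence D(n) = (n-1)(D(n-1) + D(n-2)) with D(0)=1, D(1)=0.
Building up: D(2)=1, D(3)=2, D(4)=9.
Total arrangements: 4! = 24.
Probability = D(4)/4! = 3/8.

Final answer: D(4)/4! = 9/24 = 0.375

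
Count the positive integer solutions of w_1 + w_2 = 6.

Substitute w'_i = w_i - 1 (so w'_i >= 0). Then sum w'_i = 6 - 2 = 4.
Stars and bars: C(4+2-1, 2-1) = C(5,1).

Final answer: C(5,1) = 5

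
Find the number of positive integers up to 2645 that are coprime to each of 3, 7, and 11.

|div by 3|=881, |div by 7|=377, |div by 11|=240.
|div by 3&7|=125, |div by 3&11|=80, |div by 7&11|=34, |div by all|=11.
By inclusion-exclusion, divisible by at least one: 881+377+240-125-80-34+11 = 1270.
Not divisible by any: 2645 - 1270.

Final answer: 1375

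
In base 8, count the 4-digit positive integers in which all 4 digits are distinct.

The leading digit has 7 choices (anything but zero); the next has 7 (anything but the first), then 6, and so on, one fewer each time.
Total: 7 x 7 x 6 x 5.

Final answer: 1470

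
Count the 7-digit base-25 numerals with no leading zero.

In base 25, the leading digit has 24 choices (1..24); each of the remaining 6 digits has 25 choices.
Total: 24 x 25^6.

Final answer: 5859375000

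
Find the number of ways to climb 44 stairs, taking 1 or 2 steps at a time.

Let f(n) count the ways. The last step is size 1 or 2, so f(n) = f(n-1) + f(n-2) with f(1)=1, f(2)=2.
Iterating the recurrence: f(1)=1, f(2)=2, f(3)=3, f(4)=5, f(5)=8, f(6)=13, f(7)=21, f(8)=34, f(9)=55, f(10)=89, f(11)=144, f(12)=233, f(13)=377, f(14)=610, f(15)=987, f(16)=1597, f(17)=2584, f(18)=4181, f(19)=6765, f(20)=10946, f(21)=17711, f(22)=28657, f(23)=46368, f(24)=75025, f(25)=121393, f(26)=196418, f(27)=317811, f(28)=514229, f(29)=832040, f(30)=1346269, f(31)=2178309, f(32)=3524578, f(33)=5702887, f(34)=9227465, f(35)=14930352, f(36)=24157817, f(37)=39088169, f(38)=63245986, f(39)=102334155, f(40)=165580141, f(41)=267914296, f(42)=433494437, f(43)=701408733, f(44)=1134903170.

Final answer: 1134903170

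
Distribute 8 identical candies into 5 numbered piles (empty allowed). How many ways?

Stars and bars: C(n+k-1, k-1) = C(12,4).

Final answer: C(12,4) = 495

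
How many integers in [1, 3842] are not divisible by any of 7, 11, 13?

|div by 7|=548, |div by 11|=349, |div by 13|=295.
|div by 7&11|=49, |div by 7&13|=42, |div by 11&13|=26, |div by all|=3.
By inclusion-exclusion, divisible by at least one: 548+349+295-49-42-26+3 = 1078.
Not divisible by any: 3842 - 1078.

Final answer: 2764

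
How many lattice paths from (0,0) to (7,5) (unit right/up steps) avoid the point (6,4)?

Total paths to (7,5): C(12,5) = 792.
Paths through (6,4): C(10,4) x C(2,1) = 420.
Avoiding (6,4): 792 - 420.

Final answer: 372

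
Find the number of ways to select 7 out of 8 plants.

C(8,7) = 8!/(7! x (8-7)!).

Final answer: C(8,7) = 8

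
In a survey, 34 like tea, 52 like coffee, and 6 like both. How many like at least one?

|A union B| = |A| + |B| - |A intersect B| = 34 + 52 - 6.

Final answer: 80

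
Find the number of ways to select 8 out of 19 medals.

C(19,8) = 19!/(8! x 11!).

Final answer: \binom{19}{8} = 75582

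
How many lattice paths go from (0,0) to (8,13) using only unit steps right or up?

Each path has 8 right steps and 13 up steps in some order (21 steps total).
Choose which 13 of the 21 steps are up: C(21,13).

Final answer: C(21,13) = 203490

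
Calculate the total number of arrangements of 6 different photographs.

The number of ways to arrange 6 distinct objects is 6!.

Final answer: 6! = 720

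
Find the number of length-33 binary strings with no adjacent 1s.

A valid string ends in 0 (append to any length-(n-1) valid string) or in 01 (append to any length-(n-2) valid string), so a(n) = a(n-1) + a(n-2) with a(1)=2, a(2)=3.
Iterating the recurrence: a(1)=2, a(2)=3, a(3)=5, a(4)=8, a(5)=13, a(6)=21, a(7)=34, a(8)=55, a(9)=89, a(10)=144, a(11)=233, a(12)=377, a(13)=610, a(14)=987, a(15)=1597, a(16)=2584, a(17)=4181, a(18)=6765, a(19)=10946, a(20)=17711, a(21)=28657, a(22)=46368, a(23)=75025, a(24)=121393, a(25)=196418, a(26)=317811, a(27)=514229, a(28)=832040, a(29)=1346269, a(30)=2178309, a(31)=3524578, a(32)=5702887, a(33)=9227465.

Final answer: 9227465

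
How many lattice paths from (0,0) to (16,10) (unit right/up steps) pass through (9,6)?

Paths (0,0)->(9,6): C(15,6) = 5005.
Paths (9,6)->(16,10): C(11,4) = 330.
By multiplication principle: 5005 x 330.

Final answer: 1651650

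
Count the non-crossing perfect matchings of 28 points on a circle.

The structures are counted by the Catalan number C_n. Here n = 28/2 = 14.
C_n = C(2n,n)/(n+1), so C_{14} = C(28,14)/15 = 40116600/15.

Final answer: C_{14} = 2674440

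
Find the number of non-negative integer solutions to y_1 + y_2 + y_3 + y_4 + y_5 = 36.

Stars and bars with 36 stars and 4 bars:
C(36+5-1, 5-1) = C(40,4).

Final answer: C(40,4) = 91390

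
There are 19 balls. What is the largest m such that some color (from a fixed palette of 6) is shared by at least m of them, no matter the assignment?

There are 6 possible values for color (from a fixed palette of 6). With 19 balls and 6 categories, by pigeonhole: ceiling(19/6).

Final answer: 4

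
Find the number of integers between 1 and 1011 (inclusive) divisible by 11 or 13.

Multiples of 11: 91. Multiples of 13: 77. Of both (lcm=143): 7.
By inclusion-exclusion: 91 + 77 - 7.

Final answer: 161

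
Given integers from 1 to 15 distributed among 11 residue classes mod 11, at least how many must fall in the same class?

By pigeonhole with 15 objects and 11 categories: ceiling(15/11).

Final answer: 2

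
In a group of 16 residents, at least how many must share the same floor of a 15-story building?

There are 15 possible values for floor of a 15-story building. With 16 residents and 15 categories, by pigeonhole: ceiling(16/15).

Final answer: 2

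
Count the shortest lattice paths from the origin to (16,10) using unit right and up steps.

Each path has 16 right steps and 10 up steps in some order (26 steps total).
Choose which 10 of the 26 steps are up: C(26,10).

Final answer: C(26,10) = 5311735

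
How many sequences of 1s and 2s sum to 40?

Condition on the final move: it is a 1-step (f(n-1) ways to get there) or a 2-step (f(n-2) ways), so f(n) = f(n-1) + f(n-2), with f(1)=1, f(2)=2.
Iterating the recurrence: f(1)=1, f(2)=2, f(3)=3, f(4)=5, f(5)=8, f(6)=13, f(7)=21, f(8)=34, f(9)=55, f(10)=89, f(11)=144, f(12)=233, f(13)=377, f(14)=610, f(15)=987, f(16)=1597, f(17)=2584, f(18)=4181, f(19)=6765, f(20)=10946, f(21)=17711, f(22)=28657, f(23)=46368, f(24)=75025, f(25)=121393, f(26)=196418, f(27)=317811, f(28)=514229, f(29)=832040, f(30)=1346269, f(31)=2178309, f(32)=3524578, f(33)=5702887, f(34)=9227465, f(35)=14930352, f(36)=24157817, f(37)=39088169, f(38)=63245986, f(39)=102334155, f(40)=165580141.

Final answer: 165580141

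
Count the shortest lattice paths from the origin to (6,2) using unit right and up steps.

Each path has 6 right steps and 2 up steps in some order (8 steps total).
Choose which 2 of the 8 steps are up: C(8,2).

Final answer: C(8,2) = 28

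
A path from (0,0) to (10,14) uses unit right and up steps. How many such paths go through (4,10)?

Paths (0,0)->(4,10): C(14,10) = 1001.
Paths (4,10)->(10,14): C(10,4) = 210.
By multiplication principle: 1001 x 210.

Final answer: 210210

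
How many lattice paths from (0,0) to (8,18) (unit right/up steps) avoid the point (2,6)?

Total paths to (8,18): C(26,18) = 1562275.
Paths through (2,6): C(8,6) x C(18,12) = 519792.
Avoiding (2,6): 1562275 - 519792.

Final answer: 1042483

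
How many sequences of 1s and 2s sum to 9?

Let f(n) be the number of climbs. Removing the last move (1 or 2 steps) gives f(n) = f(n-1) + f(n-2); base cases f(1)=1, f(2)=2.
Building up term by term: f(1)=1, f(2)=2, f(3)=3, f(4)=5, f(5)=8, f(6)=13, f(7)=21, f(8)=34, f(9)=55.

Final answer: 55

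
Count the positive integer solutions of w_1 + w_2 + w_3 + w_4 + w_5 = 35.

Substitute w'_i = w_i - 1 (so w'_i >= 0). Then sum w'_i = 35 - 5 = 30.
Stars and bars: C(30+5-1, 5-1) = C(34,4).

Final answer: C(34,4) = 46376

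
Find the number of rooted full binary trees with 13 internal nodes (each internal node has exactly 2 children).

The structures are counted by the Catalan number C_n. Here n = 13.
C_n = C(2n,n) - C(2n,n+1), so C_{13} = C(26,13) - C(26,14) = 10400600 - 9657700.

Final answer: C_{13} = 742900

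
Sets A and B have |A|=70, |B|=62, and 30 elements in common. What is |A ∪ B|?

|A union B| = |A| + |B| - |A intersect B| = 70 + 62 - 30.

Final answer: 102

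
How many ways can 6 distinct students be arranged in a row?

The number of ways to arrange 6 distinct objects is 6!.

Final answer: 6! = 720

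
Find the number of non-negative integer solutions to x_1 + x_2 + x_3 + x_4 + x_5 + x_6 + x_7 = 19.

Stars and bars with 19 stars and 6 bars:
C(19+7-1, 7-1) = C(25,6).

Final answer: C(25,6) = 177100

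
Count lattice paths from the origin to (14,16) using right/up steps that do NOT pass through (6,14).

Total paths to (14,16): C(30,16) = 145422675.
Paths through (6,14): C(20,14) x C(10,2) = 1744200.
Avoiding (6,14): 145422675 - 1744200.

Final answer: 143678475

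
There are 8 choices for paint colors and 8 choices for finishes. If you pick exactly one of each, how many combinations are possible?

By the multiplication principle: 8 x 8.

Final answer: 64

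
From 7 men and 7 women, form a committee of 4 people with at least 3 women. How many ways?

Sum over valid woman counts:
C(7,3)C(7,1) = 245
C(7,4)C(7,0) = 35
Total: 245 + 35.

Final answer: 280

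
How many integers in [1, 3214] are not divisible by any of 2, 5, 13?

|div by 2|=1607, |div by 5|=642, |div by 13|=247.
|div by 2&5|=321, |div by 2&13|=123, |div by 5&13|=49, |div by all|=24.
By inclusion-exclusion, divisible by at least one: 1607+642+247-321-123-49+24 = 2027.
Not divisible by any: 3214 - 2027.

Final answer: 1187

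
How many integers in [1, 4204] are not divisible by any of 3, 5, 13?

|div by 3|=1401, |div by 5|=840, |div by 13|=323.
|div by 3&5|=280, |div by 3&13|=107, |div by 5&13|=64, |div by all|=21.
By inclusion-exclusion, divisible by at least one: 1401+840+323-280-107-64+21 = 2134.
Not divisible by any: 4204 - 2134.

Final answer: 2070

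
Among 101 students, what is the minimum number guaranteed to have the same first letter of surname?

There are 26 possible values for first letter of surname. With 101 students and 26 categories, by pigeonhole: ceiling(101/26).

Final answer: 4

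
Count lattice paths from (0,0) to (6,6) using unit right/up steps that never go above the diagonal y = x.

Total monotonic paths to (6,6): C(12,6) = 924.
By the reflection principle, paths that go above the diagonal number C(12,7) = 792.
Valid Dyck paths: 924 - 792.
(Check: C(12,6) - C(12,7) = C(12,6)/7, the Catalan number C_{6}.)

Final answer: C_{6} = 132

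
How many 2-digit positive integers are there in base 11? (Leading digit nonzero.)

In base 11, the leading digit has 10 choices (1..10); each of the remaining 1 digits has 11 choices.
Total: 10 x 11^1.

Final answer: 110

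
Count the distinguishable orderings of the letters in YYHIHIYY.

Letters (H:2, I:2, Y:4). Total letters: 8.
Permutations = 8!/(4! x 2! x 2!).

Final answer: 420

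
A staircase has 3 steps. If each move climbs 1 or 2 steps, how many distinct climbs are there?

Let f(n) count the ways. The last step is size 1 or 2, so f(n) = f(n-1) + f(n-2) with f(1)=1, f(2)=2.
Iterating the recurrence: f(1)=1, f(2)=2, f(3)=3.

Final answer: 3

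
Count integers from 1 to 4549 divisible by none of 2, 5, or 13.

|div by 2|=2274, |div by 5|=909, |div by 13|=349.
|div by 2&5|=454, |div by 2&13|=174, |div by 5&13|=69, |div by all|=34.
By inclusion-exclusion, divisible by at least one: 2274+909+349-454-174-69+34 = 2869.
Not divisible by any: 4549 - 2869.

Final answer: 1680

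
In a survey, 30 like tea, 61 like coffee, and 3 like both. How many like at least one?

|A union B| = |A| + |B| - |A intersect B| = 30 + 61 - 3.

Final answer: 88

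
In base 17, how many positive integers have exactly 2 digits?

Leading digit: 16 options (nonzero). Other 1 digit(s): 17 options each.
Total: 16 x 17^1.

Final answer: 272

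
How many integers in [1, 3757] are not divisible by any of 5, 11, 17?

|div by 5|=751, |div by 11|=341, |div by 17|=221.
|div by 5&11|=68, |div by 5&17|=44, |div by 11&17|=20, |div by all|=4.
By inclusion-exclusion, divisible by at least one: 751+341+221-68-44-20+4 = 1185.
Not divisible by any: 3757 - 1185.

Final answer: 2572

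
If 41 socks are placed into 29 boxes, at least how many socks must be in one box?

By the pigeonhole principle: ceiling(41/29).

Final answer: 2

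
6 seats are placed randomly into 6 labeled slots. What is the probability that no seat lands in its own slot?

Derangements satisfy D(n) = (n-1)(D(n-1) + D(n-2)), starting from D(0)=1, D(1)=0.
Building up: D(2)=1, D(3)=2, D(4)=9, D(5)=44, D(6)=265.
Total arrangements: 6! = 720.
Probability = D(6)/6! = 53/144.

Final answer: D(6)/6! = 265/720 = 0.368056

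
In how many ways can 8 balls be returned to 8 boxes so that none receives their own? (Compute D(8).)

Use the recurrence D(n) = (n-1)(D(n-1) + D(n-2)) with D(0)=1, D(1)=0.
D(2) = 1 x (0 + 1) = 1
D(3) = 2 x (1 + 0) = 2
D(4) = 3 x (2 + 1) = 9
D(5) = 4 x (9 + 2) = 44
D(6) = 5 x (44 + 9) = 265
D(7) = 6 x (265 + 44) = 1854
D(8) = 7 x (D(7) + D(6)) = 7 x (1854 + 265)

Final answer: D(8) = 14833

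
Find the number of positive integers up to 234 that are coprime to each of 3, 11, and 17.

|div by 3|=78, |div by 11|=21, |div by 17|=13.
|div by 3&11|=7, |div by 3&17|=4, |div by 11&17|=1, |div by all|=0.
By inclusion-exclusion, divisible by at least one: 78+21+13-7-4-1+0 = 100.
Not divisible by any: 234 - 100.

Final answer: 134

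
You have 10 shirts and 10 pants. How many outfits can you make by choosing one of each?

By the multiplication principle: 10 x 10.

Final answer: 100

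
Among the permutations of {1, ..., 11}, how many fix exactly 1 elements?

Choose which 1 elements are fixed: C(11,1) = 11.
Derange the remaining 10 using D(j) = (j-1)(D(j-1) + D(j-2)), D(0)=1, D(1)=0: D(2)=1, D(3)=2, D(4)=9, D(5)=44, D(6)=265, D(7)=1854, D(8)=14833, D(9)=133496, D(10)=1334961.
Total: 11 x 1334961.

Final answer: C(11,1) D(10) = 14684571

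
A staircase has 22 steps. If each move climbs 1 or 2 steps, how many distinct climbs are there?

Condition on the final move: it is a 1-step (f(n-1) ways to get there) or a 2-step (f(n-2) ways), so f(n) = f(n-1) + f(n-2), with f(1)=1, f(2)=2.
Building up term by term: f(1)=1, f(2)=2, f(3)=3, f(4)=5, f(5)=8, f(6)=13, f(7)=21, f(8)=34, f(9)=55, f(10)=89, f(11)=144, f(12)=233, f(13)=377, f(14)=610, f(15)=987, f(16)=1597, f(17)=2584, f(18)=4181, f(19)=6765, f(20)=10946, f(21)=17711, f(22)=28657.

Final answer: 28657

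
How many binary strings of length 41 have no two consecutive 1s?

A valid string ends in 0 (append to any length-(n-1) valid string) or in 01 (append to any length-(n-2) valid string), so a(n) = a(n-1) + a(n-2) with a(1)=2, a(2)=3.
Iterating the recurrence: a(1)=2, a(2)=3, a(3)=5, a(4)=8, a(5)=13, a(6)=21, a(7)=34, a(8)=55, a(9)=89, a(10)=144, a(11)=233, a(12)=377, a(13)=610, a(14)=987, a(15)=1597, a(16)=2584, a(17)=4181, a(18)=6765, a(19)=10946, a(20)=17711, a(21)=28657, a(22)=46368, a(23)=75025, a(24)=121393, a(25)=196418, a(26)=317811, a(27)=514229, a(28)=832040, a(29)=1346269, a(30)=2178309, a(31)=3524578, a(32)=5702887, a(33)=9227465, a(34)=14930352, a(35)=24157817, a(36)=39088169, a(37)=63245986, a(38)=102334155, a(39)=165580141, a(40)=267914296, a(41)=433494437.

Final answer: 433494437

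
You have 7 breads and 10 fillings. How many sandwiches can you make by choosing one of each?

By the multiplication principle: 7 x 10.

Final answer: 70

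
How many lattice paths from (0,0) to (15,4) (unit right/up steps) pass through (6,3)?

Paths (0,0)->(6,3): C(9,3) = 84.
Paths (6,3)->(15,4): C(10,1) = 10.
By multiplication principle: 84 x 10.

Final answer: 840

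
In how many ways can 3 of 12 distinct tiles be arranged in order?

P(12,3) = 12!/(12-3)! = 12!/9!.

Final answer: P(12,3) = 1320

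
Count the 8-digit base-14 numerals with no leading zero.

In base 14, the leading digit has 13 choices (1..13); each of the remaining 7 digits has 14 choices.
Total: 13 x 14^7.

Final answer: 1370375552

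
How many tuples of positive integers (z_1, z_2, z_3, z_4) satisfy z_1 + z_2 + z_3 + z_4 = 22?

Substitute z'_i = z_i - 1 (so z'_i >= 0). Then sum z'_i = 22 - 4 = 18.
Stars and bars: C(18+4-1, 4-1) = C(21,3).

Final answer: C(21,3) = 1330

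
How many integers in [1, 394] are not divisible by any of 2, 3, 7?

|div by 2|=197, |div by 3|=131, |div by 7|=56.
|div by 2&3|=65, |div by 2&7|=28, |div by 3&7|=18, |div by all|=9.
By inclusion-exclusion, divisible by at least one: 197+131+56-65-28-18+9 = 282.
Not divisible by any: 394 - 282.

Final answer: 112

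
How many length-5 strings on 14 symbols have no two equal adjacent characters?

First character: 14 choices. Each subsequent: 13 choices (must differ from the previous one).
Total: 14 x 13^4.

Final answer: 14 x 13^{4} = 399854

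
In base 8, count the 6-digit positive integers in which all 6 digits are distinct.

The leading digit has 7 choices (anything but zero); the next has 7 (anything but the first), then 6, and so on, one fewer each time.
Total: 7 x 7 x 6 x 5 x 4 x 3.

Final answer: 17640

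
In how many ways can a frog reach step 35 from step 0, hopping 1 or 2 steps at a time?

Condition on the final move: it is a 1-step (f(n-1) ways to get there) or a 2-step (f(n-2) ways), so f(n) = f(n-1) + f(n-2), with f(1)=1, f(2)=2.
Building up term by term: f(1)=1, f(2)=2, f(3)=3, f(4)=5, f(5)=8, f(6)=13, f(7)=21, f(8)=34, f(9)=55, f(10)=89, f(11)=144, f(12)=233, f(13)=377, f(14)=610, f(15)=987, f(16)=1597, f(17)=2584, f(18)=4181, f(19)=6765, f(20)=10946, f(21)=17711, f(22)=28657, f(23)=46368, f(24)=75025, f(25)=121393, f(26)=196418, f(27)=317811, f(28)=514229, f(29)=832040, f(30)=1346269, f(31)=2178309, f(32)=3524578, f(33)=5702887, f(34)=9227465, f(35)=14930352.

Final answer: 14930352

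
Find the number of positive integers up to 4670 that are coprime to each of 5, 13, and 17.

|div by 5|=934, |div by 13|=359, |div by 17|=274.
|div by 5&13|=71, |div by 5&17|=54, |div by 13&17|=21, |div by all|=4.
By inclusion-exclusion, divisible by at least one: 934+359+274-71-54-21+4 = 1425.
Not divisible by any: 4670 - 1425.

Final answer: 3245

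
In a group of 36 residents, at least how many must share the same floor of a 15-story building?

There are 15 possible values for floor of a 15-story building. With 36 residents and 15 categories, by pigeonhole: ceiling(36/15).

Final answer: 3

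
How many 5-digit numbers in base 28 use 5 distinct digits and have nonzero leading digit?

The leading digit has 27 choices (anything but zero); the next has 27 (anything but the first), then 26, and so on, one fewer each time.
Total: 27 x 27 x 26 x 25 x 24.

Final answer: 11372400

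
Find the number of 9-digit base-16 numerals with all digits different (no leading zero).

The leading digit has 15 choices (anything but zero); the next has 15 (anything but the first), then 14, and so on, one fewer each time.
Total: 15 x 15 x 14 x 13 x 12 x 11 x 10 x 9 x 8.

Final answer: 3891888000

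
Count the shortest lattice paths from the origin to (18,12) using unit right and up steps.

Each path has 18 right steps and 12 up steps in some order (30 steps total).
Choose which 12 of the 30 steps are up: C(30,12).

Final answer: C(30,12) = 86493225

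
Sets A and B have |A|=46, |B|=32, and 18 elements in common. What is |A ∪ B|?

|A union B| = |A| + |B| - |A intersect B| = 46 + 32 - 18.

Final answer: 60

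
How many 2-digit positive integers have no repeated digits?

First digit: 9 (not 0). Second: 9 (not first). Third: 8, etc.
Total: 9 x 9.

Final answer: 81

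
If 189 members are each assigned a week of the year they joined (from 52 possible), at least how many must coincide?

There are 52 possible values for week of the year they joined. With 189 members and 52 categories, by pigeonhole: ceiling(189/52).

Final answer: 4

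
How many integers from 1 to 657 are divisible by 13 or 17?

Multiples of 13: 50. Multiples of 17: 38. Of both (lcm=221): 2.
By inclusion-exclusion: 50 + 38 - 2.

Final answer: 86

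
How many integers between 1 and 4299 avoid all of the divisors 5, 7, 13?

|div by 5|=859, |div by 7|=614, |div by 13|=330.
|div by 5&7|=122, |div by 5&13|=66, |div by 7&13|=47, |div by all|=9.
By inclusion-exclusion, divisible by at least one: 859+614+330-122-66-47+9 = 1577.
Not divisible by any: 4299 - 1577.

Final answer: 2722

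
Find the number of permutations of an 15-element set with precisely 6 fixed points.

Choose which 6 elements are fixed: C(15,6) = 5005.
Derange the remaining 9 using D(j) = (j-1)(D(j-1) + D(j-2)), D(0)=1, D(1)=0: D(2)=1, D(3)=2, D(4)=9, D(5)=44, D(6)=265, D(7)=1854, D(8)=14833, D(9)=133496.
Total: 5005 x 133496.

Final answer: C(15,6) D(9) = 668147480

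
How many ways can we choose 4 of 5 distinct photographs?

C(5,4) = 5!/(4! x (5-4)!).

Final answer: C(5,4) = 5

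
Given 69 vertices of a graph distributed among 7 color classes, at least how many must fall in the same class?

By pigeonhole with 69 objects and 7 categories: ceiling(69/7).

Final answer: 10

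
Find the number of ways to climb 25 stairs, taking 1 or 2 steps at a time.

Let f(n) count the ways. The last step is size 1 or 2, so f(n) = f(n-1) + f(n-2) with f(1)=1, f(2)=2.
Computing successive values: f(1)=1, f(2)=2, f(3)=3, f(4)=5, f(5)=8, f(6)=13, f(7)=21, f(8)=34, f(9)=55, f(10)=89, f(11)=144, f(12)=233, f(13)=377, f(14)=610, f(15)=987, f(16)=1597, f(17)=2584, f(18)=4181, f(19)=6765, f(20)=10946, f(21)=17711, f(22)=28657, f(23)=46368, f(24)=75025, f(25)=121393.

Final answer: 121393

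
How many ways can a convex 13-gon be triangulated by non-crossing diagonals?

The structures are counted by the Catalan number C_n. Here n = 13 - 2 = 11.
C_n = (2n)!/(n!(n+1)!), so C_{11} = 22!/(11! x 12!) = C(22,11)/12 = 705432/12.

Final answer: C_{11} = 58786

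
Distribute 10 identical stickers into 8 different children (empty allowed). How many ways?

Stars and bars: C(n+k-1, k-1) = C(17,7).

Final answer: C(17,7) = 19448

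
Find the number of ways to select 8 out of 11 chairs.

C(11,8) = 11!/(8! x (11-8)!).

Final answer: C(11,8) = 165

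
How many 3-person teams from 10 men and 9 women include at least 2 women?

Sum over valid woman counts:
C(9,2)C(10,1) = 360
C(9,3)C(10,0) = 84
Total: 360 + 84.

Final answer: 444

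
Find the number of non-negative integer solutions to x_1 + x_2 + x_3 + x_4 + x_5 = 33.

Stars and bars with 33 stars and 4 bars:
C(33+5-1, 5-1) = C(37,4).

Final answer: C(37,4) = 66045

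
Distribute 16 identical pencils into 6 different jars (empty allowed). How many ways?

Stars and bars: C(n+k-1, k-1) = C(21,5).

Final answer: C(21,5) = 20349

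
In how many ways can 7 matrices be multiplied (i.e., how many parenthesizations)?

This is counted by the nth Catalan number C_n. Here n = 7 - 1 = 6.
Using C_0 = 1 and C_(k+1) = C_k x 2(2k+1)/(k+2), build up term by term: C_1=1, C_2=2, C_3=5, C_4=14, C_5=42, C_6=132.

Final answer: C_{6} = 132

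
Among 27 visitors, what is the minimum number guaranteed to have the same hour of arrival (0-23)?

There are 24 possible values for hour of arrival (0-23). With 27 visitors and 24 categories, by pigeonhole: ceiling(27/24).

Final answer: 2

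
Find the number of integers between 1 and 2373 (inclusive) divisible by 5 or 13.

Multiples of 5: 474. Multiples of 13: 182. Of both (lcm=65): 36.
By inclusion-exclusion: 474 + 182 - 36.

Final answer: 620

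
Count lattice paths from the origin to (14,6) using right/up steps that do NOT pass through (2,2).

Total paths to (14,6): C(20,6) = 38760.
Paths through (2,2): C(4,2) x C(16,4) = 10920.
Avoiding (2,2): 38760 - 10920.

Final answer: 27840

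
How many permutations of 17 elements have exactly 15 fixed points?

Choose which 15 elements are fixed: C(17,15) = 136.
Derange the remaining 2 using D(j) = (j-1)(D(j-1) + D(j-2)), D(0)=1, D(1)=0: D(2)=1.
Total: 136 x 1.

Final answer: C(17,15) D(2) = 136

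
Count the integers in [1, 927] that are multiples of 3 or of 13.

Multiples of 3: 309. Multiples of 13: 71. Of both (lcm=39): 23.
By inclusion-exclusion: 309 + 71 - 23.

Final answer: 357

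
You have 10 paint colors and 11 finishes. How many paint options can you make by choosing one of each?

By the multiplication principle: 10 x 11.

Final answer: 110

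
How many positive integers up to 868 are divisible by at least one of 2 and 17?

Multiples of 2: 434. Multiples of 17: 51. Of both (lcm=34): 25.
By inclusion-exclusion: 434 + 51 - 25.

Final answer: 460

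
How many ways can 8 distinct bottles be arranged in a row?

The number of ways to arrange 8 distinct objects is 8!.

Final answer: 8! = 40320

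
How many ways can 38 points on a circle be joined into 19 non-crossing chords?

This is a standard Catalan-number count: the answer is C_n. Here n = 38/2 = 19.
Using C_0 = 1 and C_(k+1) = C_k x 2(2k+1)/(k+2), build up term by term: C_1=1, C_2=2, C_3=5, C_4=14, C_5=42, C_6=132, C_7=429, C_8=1430, C_9=4862, C_10=16796, C_11=58786, C_12=208012, C_13=742900, C_14=2674440, C_15=9694845, C_16=35357670, C_17=129644790, C_18=477638700, C_19=1767263190.

Final answer: C_{19} = 1767263190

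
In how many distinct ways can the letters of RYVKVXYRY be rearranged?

Letters (K:1, R:2, V:2, X:1, Y:3). Total letters: 9.
Permutations = 9!/(3! x 2! x 2!).

Final answer: 15120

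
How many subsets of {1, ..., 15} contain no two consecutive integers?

Condition on whether n belongs to the subset: if not, any valid subset of {1, ..., n-1} works (a(n-1)); if so, n-1 is excluded and the rest is a valid subset of {1, ..., n-2} (a(n-2)). Hence a(n) = a(n-1) + a(n-2), a(1)=2, a(2)=3.
Computing successive values: a(1)=2, a(2)=3, a(3)=5, a(4)=8, a(5)=13, a(6)=21, a(7)=34, a(8)=55, a(9)=89, a(10)=144, a(11)=233, a(12)=377, a(13)=610, a(14)=987, a(15)=1597.

Final answer: 1597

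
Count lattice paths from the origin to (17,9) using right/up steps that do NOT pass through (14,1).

Total paths to (17,9): C(26,9) = 3124550.
Paths through (14,1): C(15,1) x C(11,8) = 2475.
Avoiding (14,1): 3124550 - 2475.

Final answer: 3122075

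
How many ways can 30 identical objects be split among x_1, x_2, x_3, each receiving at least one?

Substitute x'_i = x_i - 1 (so x'_i >= 0). Then sum x'_i = 30 - 3 = 27.
Stars and bars: C(27+3-1, 3-1) = C(29,2).

Final answer: C(29,2) = 406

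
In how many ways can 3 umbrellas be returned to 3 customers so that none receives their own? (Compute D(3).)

D(n) = (n-1)(D(n-1) + D(n-2)), D(0)=1, D(1)=0.
D(2) = 1 x (0 + 1) = 1
D(3) = 2 x (D(2) + D(1)) = 2 x (1 + 0)

Final answer: D(3) = 2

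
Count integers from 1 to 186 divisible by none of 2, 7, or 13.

|div by 2|=93, |div by 7|=26, |div by 13|=14.
|div by 2&7|=13, |div by 2&13|=7, |div by 7&13|=2, |div by all|=1.
By inclusion-exclusion, divisible by at least one: 93+26+14-13-7-2+1 = 112.
Not divisible by any: 186 - 112.

Final answer: 74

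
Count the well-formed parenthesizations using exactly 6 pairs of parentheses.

This is a standard Catalan-number count: the answer is C_n. Here n = 6 (pairs).
C_n = (2n)!/(n!(n+1)!), so C_{6} = 12!/(6! x 7!) = C(12,6)/7 = 924/7.

Final answer: C_{6} = 132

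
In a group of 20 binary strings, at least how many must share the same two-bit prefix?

There are 4 possible values for two-bit prefix. With 20 binary strings and 4 categories, by pigeonhole: ceiling(20/4).

Final answer: 5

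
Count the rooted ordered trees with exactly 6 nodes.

The structures are counted by the Catalan number C_n. Here n = 6 - 1 = 5.
C_n = C(2n,n) - C(2n,n+1), so C_{5} = C(10,5) - C(10,6) = 252 - 210.

Final answer: C_{5} = 42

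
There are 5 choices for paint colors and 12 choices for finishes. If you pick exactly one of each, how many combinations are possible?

By the multiplication principle: 5 x 12.

Final answer: 60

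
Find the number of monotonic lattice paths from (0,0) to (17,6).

Each path has 17 right steps and 6 up steps in some order (23 steps total).
Choose which 6 of the 23 steps are up: C(23,6).

Final answer: C(23,6) = 100947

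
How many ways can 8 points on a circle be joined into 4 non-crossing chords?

This is counted by the nth Catalan number C_n. Here n = 8/2 = 4.
C_n = C(2n,n)/(n+1), so C_{4} = C(8,4)/5 = 70/5.

Final answer: C_{4} = 14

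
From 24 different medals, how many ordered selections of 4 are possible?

P(24,4) = 24!/(24-4)! = 24!/20!.

Final answer: P(24,4) = 255024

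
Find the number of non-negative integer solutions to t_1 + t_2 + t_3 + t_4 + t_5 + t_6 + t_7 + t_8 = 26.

Stars and bars with 26 stars and 7 bars:
C(26+8-1, 8-1) = C(33,7).

Final answer: C(33,7) = 4272048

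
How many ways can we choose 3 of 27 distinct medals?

C(27,3) = 27!/(3! x 24!).

Final answer: \binom{27}{3} = 2925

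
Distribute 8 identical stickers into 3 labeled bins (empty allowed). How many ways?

Stars and bars: C(n+k-1, k-1) = C(10,2).

Final answer: C(10,2) = 45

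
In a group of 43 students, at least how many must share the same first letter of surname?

There are 26 possible values for first letter of surname. With 43 students and 26 categories, by pigeonhole: ceiling(43/26).

Final answer: 2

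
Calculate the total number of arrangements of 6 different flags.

The number of ways to arrange 6 distinct objects is 6!.

Final answer: 6! = 720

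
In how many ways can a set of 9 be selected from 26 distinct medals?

C(26,9) = 26!/(9! x 17!).

Final answer: \binom{26}{9} = 3124550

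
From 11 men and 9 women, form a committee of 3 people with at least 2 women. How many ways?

Sum over valid woman counts:
C(9,2)C(11,1) = 396
C(9,3)C(11,0) = 84
Total: 396 + 84.

Final answer: 480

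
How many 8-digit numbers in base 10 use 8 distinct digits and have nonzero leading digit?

The leading digit has 9 choices (anything but zero); the next has 9 (anything but the first), then 8, and so on, one fewer each time.
Total: 9 x 9 x 8 x 7 x 6 x 5 x 4 x 3.

Final answer: 1632960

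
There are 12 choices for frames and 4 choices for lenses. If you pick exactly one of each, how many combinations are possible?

By the multiplication principle: 12 x 4.

Final answer: 48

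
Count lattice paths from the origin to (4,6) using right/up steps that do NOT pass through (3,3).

Total paths to (4,6): C(10,6) = 210.
Paths through (3,3): C(6,3) x C(4,3) = 80.
Avoiding (3,3): 210 - 80.

Final answer: 130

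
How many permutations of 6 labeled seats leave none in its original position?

Use the recurrence D(n) = (n-1)(D(n-1) + D(n-2)) with D(0)=1, D(1)=0.
D(2) = 1 x (0 + 1) = 1
D(3) = 2 x (1 + 0) = 2
D(4) = 3 x (2 + 1) = 9
D(5) = 4 x (9 + 2) = 44
D(6) = 5 x (D(5) + D(4)) = 5 x (44 + 9)

Final answer: D(6) = 265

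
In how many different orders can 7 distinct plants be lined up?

The number of ways to arrange 7 distinct objects is 7!.

Final answer: 7! = 5040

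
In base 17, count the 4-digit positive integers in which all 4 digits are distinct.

First digit: 16 (nonzero). Second: 16 (not first). Third: 15, etc.
Total: 16 x 16 x 15 x 14.

Final answer: 53760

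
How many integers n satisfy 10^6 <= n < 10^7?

The leading digit cannot be 0 (9 options); the other 6 digits can be anything (10 options each).
Total: 9 x 10^6.

Final answer: 9000000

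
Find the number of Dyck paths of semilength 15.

Total monotonic paths to (15,15): C(30,15) = 155117520.
Paths that cross above y=x (reflection bijection): C(30,16) = 145422675.
Valid Dyck paths: 155117520 - 145422675.
(Equivalently, C_{15} = C(30,15)/16 = 155117520/16.)

Final answer: C_{15} = 9694845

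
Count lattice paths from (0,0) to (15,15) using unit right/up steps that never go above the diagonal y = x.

Total monotonic paths to (15,15): C(30,15) = 155117520.
Reflecting each bad path at its first crossing gives a bijection with paths to (14,16): C(30,16) = 145422675.
Valid Dyck paths: 155117520 - 145422675.
(These counts are the Catalan numbers.)

Final answer: C_{15} = 9694845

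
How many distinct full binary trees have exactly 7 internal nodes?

This is a standard Catalan-number count: the answer is C_n. Here n = 7.
C_n = (2n)!/(n!(n+1)!), so C_{7} = 14!/(7! x 8!) = C(14,7)/8 = 3432/8.

Final answer: C_{7} = 429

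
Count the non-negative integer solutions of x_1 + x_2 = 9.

Stars and bars with 9 stars and 1 bars:
C(9+2-1, 2-1) = C(10,1).

Final answer: C(10,1) = 10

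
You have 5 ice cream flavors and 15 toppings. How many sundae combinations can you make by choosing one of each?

By the multiplication principle: 5 x 15.

Final answer: 75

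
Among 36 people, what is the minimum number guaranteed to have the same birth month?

There are 12 possible values for birth month. With 36 people and 12 categories, by pigeonhole: ceiling(36/12).

Final answer: 3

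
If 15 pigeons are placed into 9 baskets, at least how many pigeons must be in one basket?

By the pigeonhole principle: ceiling(15/9).

Final answer: 2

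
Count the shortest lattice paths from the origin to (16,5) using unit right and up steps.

Each path has 16 right steps and 5 up steps in some order (21 steps total).
Choose which 5 of the 21 steps are up: C(21,5).

Final answer: C(21,5) = 20349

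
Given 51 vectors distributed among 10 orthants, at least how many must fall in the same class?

By pigeonhole with 51 objects and 10 categories: ceiling(51/10).

Final answer: 6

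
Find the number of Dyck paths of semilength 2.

Total monotonic paths to (2,2): C(4,2) = 6.
A path is bad iff it touches y = x + 1; reflecting its initial segment maps bad paths bijectively onto all paths to (1,3), of which there are C(4,3) = 4.
Valid Dyck paths: 6 - 4.
(Check: C(4,2) - C(4,3) = C(4,2)/3, the Catalan number C_{2}.)

Final answer: C_{2} = 2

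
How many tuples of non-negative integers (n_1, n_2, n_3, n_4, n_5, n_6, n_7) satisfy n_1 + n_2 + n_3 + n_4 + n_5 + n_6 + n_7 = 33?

Stars and bars with 33 stars and 6 bars:
C(33+7-1, 7-1) = C(39,6).

Final answer: C(39,6) = 3262623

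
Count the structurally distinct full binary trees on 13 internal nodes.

The structures are counted by the Catalan number C_n. Here n = 13.
C_n = C(2n,n)/(n+1), so C_{13} = C(26,13)/14 = 10400600/14.

Final answer: C_{13} = 742900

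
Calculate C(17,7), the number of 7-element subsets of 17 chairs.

C(17,7) = 17!/(7! x 10!).

Final answer: \binom{17}{7} = 19448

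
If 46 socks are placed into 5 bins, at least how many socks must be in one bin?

By the pigeonhole principle: ceiling(46/5).

Final answer: 10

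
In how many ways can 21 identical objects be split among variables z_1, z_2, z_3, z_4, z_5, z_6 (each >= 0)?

Stars and bars with 21 stars and 5 bars:
C(21+6-1, 6-1) = C(26,5).

Final answer: C(26,5) = 65780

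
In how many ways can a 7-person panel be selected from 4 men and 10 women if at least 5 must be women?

Sum over valid woman counts:
C(10,5)C(4,2) = 1512
C(10,6)C(4,1) = 840
C(10,7)C(4,0) = 120
Total: 1512 + 840 + 120.

Final answer: 2472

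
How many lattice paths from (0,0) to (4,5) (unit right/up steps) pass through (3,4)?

Paths (0,0)->(3,4): C(7,4) = 35.
Paths (3,4)->(4,5): C(2,1) = 2.
By multiplication principle: 35 x 2.

Final answer: 70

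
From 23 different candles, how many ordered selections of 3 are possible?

P(23,3) = 23!/(23-3)! = 23!/20!.

Final answer: P(23,3) = 10626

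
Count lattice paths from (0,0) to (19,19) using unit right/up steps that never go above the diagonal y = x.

Total monotonic paths to (19,19): C(38,19) = 35345263800.
By the reflection principle, paths that go above the diagonal number C(38,20) = 33578000610.
Valid Dyck paths: 35345263800 - 33578000610.
(These counts are the Catalan numbers.)

Final answer: C_{19} = 1767263190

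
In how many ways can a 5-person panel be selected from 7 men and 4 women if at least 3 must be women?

Sum over valid woman counts:
C(4,3)C(7,2) = 84
C(4,4)C(7,1) = 7
Total: 84 + 7.

Final answer: 91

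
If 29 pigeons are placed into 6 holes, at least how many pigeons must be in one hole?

By the pigeonhole principle: ceiling(29/6).

Final answer: 5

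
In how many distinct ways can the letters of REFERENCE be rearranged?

Letters (C:1, E:4, F:1, N:1, R:2). Total letters: 9.
Permutations = 9!/(4! x 2!).

Final answer: 7560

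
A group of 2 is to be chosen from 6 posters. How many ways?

C(6,2) = 6!/(2! x (6-2)!).

Final answer: C(6,2) = 15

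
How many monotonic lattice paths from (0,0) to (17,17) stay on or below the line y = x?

Total monotonic paths to (17,17): C(34,17) = 2333606220.
Paths that cross above y=x (reflection bijection): C(34,18) = 2203961430.
Valid Dyck paths: 2333606220 - 2203961430.
(Check: C(34,17) - C(34,18) = C(34,17)/18, the Catalan number C_{17}.)

Final answer: C_{17} = 129644790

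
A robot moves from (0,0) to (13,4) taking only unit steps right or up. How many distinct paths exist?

Each path has 13 right steps and 4 up steps in some order (17 steps total).
Choose which 4 of the 17 steps are up: C(17,4).

Final answer: C(17,4) = 2380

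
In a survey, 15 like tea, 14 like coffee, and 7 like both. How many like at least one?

|A union B| = |A| + |B| - |A intersect B| = 15 + 14 - 7.

Final answer: 22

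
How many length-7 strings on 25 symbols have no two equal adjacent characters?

Let g(n) count such strings. g(1) = 25, and each valid string of length n-1 extends in 24 ways (any symbol but the last), so g(n) = 24 g(n-1).
Total: g(7) = 25 x 24^6.

Final answer: 25 x 24^{6} = 4777574400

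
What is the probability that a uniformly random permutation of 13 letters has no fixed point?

Derangements satisfy D(n) = (n-1)(D(n-1) + D(n-2)), starting from D(0)=1, D(1)=0.
Building up: D(2)=1, D(3)=2, D(4)=9, D(5)=44, D(6)=265, D(7)=1854, D(8)=14833, D(9)=133496, D(10)=1334961, D(11)=14684570, D(12)=176214841, D(13)=2290792932.
Total arrangements: 13! = 6227020800.
Probability = D(13)/13! = 63633137/172972800.

Final answer: D(13)/13! = 2290792932/6227020800 = 0.367879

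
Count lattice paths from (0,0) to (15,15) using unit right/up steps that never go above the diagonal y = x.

Total monotonic paths to (15,15): C(30,15) = 155117520.
By the reflection principle, paths that go above the diagonal number C(30,16) = 145422675.
Valid Dyck paths: 155117520 - 145422675.
(Check: C(30,15) - C(30,16) = C(30,15)/16, the Catalan number C_{15}.)

Final answer: C_{15} = 9694845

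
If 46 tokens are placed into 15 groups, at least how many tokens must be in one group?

By the pigeonhole principle: ceiling(46/15).

Final answer: 4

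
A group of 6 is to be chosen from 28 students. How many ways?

C(28,6) = 28!/(6! x 22!).

Final answer: \binom{28}{6} = 376740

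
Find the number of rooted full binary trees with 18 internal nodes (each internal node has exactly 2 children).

This is counted by the nth Catalan number C_n. Here n = 18.
C_n = C(2n,n) - C(2n,n+1), so C_{18} = C(36,18) - C(36,19) = 9075135300 - 8597496600.

Final answer: C_{18} = 477638700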